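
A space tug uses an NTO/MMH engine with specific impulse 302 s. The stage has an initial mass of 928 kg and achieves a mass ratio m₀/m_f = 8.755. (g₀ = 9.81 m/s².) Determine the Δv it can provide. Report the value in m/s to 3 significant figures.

v_e = Isp · g₀ = 302 × 9.81 = 2962.6 m/s.
Δv = v_e · ln(8.755) = 2962.6 × 2.1696 ≈ 6427.8 m/s.

Δv ≈ 6430 m/s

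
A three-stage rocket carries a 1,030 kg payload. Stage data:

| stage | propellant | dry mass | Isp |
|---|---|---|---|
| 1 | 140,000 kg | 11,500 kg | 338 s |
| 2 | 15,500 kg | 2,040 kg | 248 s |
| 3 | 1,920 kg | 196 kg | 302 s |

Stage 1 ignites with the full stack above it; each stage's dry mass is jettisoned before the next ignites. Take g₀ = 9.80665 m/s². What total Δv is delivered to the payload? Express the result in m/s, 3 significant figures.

Δv ≈ 11700 m/s

Ignition mass of stage 1 = 140,000+11,500 + 15,500+2,040 + 1,920+196 + 1,030 = 172,186 kg.
Stage 1: m₀ = 172,186 kg, m_f = 172,186 − 140,000 = 32,186 kg; Δv = 338×9.80665×ln(5.35) = 3314.6×1.6770 ≈ 5559 m/s.
Stage 2: m₀ = 20,686 kg, m_f = 20,686 − 15,500 = 5,186 kg; Δv = 248×9.80665×ln(3.989) = 2432.0×1.3835 ≈ 3365 m/s.
Stage 3: m₀ = 3,146 kg, m_f = 3,146 − 1,920 = 1,226 kg; Δv = 302×9.80665×ln(2.566) = 2961.6×0.9424 ≈ 2791 m/s.
Total Δv = 5559 + 3365 + 2791 = 11715 m/s.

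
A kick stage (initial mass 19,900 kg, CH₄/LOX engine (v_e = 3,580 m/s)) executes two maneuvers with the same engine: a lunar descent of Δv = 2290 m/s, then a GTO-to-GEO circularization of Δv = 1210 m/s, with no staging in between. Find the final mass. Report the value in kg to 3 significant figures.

After the first burn: m = 19900 × exp(−2290/3580.0) = 19900 × 0.52747 = 10,496.7 kg.
After the second burn: m = 10,496.7 × exp(−1210/3580.0) = 10,496.7 × 0.71320 = 7,486.25 kg.

final mass ≈ 7490 kg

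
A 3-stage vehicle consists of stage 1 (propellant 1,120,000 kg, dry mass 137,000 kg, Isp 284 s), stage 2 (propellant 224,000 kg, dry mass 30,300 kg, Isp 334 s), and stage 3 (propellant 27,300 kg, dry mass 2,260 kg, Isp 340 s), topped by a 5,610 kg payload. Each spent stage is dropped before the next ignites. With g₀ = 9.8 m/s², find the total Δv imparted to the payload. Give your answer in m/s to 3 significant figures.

Ignition mass of stage 1 = 1,120,000+137,000 + 224,000+30,300 + 27,300+2,260 + 5,610 = 1,546,470 kg.
Stage 1: m₀ = 1,546,470 kg, m_f = 1,546,470 − 1,120,000 = 426,470 kg; Δv = 284×9.8×ln(3.626) = 2783.2×1.2882 ≈ 3585 m/s.
Stage 2: m₀ = 289,470 kg, m_f = 289,470 − 224,000 = 65,470 kg; Δv = 334×9.8×ln(4.421) = 3273.2×1.4865 ≈ 4865 m/s.
Stage 3: m₀ = 35,170 kg, m_f = 35,170 − 27,300 = 7,870 kg; Δv = 340×9.8×ln(4.469) = 3332.0×1.4971 ≈ 4988 m/s.
Total Δv = 3585 + 4865 + 4988 = 13438 m/s.

Δv ≈ 13400 m/s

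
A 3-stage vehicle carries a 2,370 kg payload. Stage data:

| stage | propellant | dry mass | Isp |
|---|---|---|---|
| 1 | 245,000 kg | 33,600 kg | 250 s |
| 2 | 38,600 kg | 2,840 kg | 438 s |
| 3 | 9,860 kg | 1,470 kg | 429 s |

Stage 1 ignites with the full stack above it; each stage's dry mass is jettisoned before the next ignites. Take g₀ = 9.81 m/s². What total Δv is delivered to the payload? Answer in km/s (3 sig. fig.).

Δv ≈ 13.8 km/s

Ignition mass of stage 1 = 245,000+33,600 + 38,600+2,840 + 9,860+1,470 + 2,370 = 333,740 kg.
Stage 1: m₀ = 333,740 kg, m_f = 333,740 − 245,000 = 88,740 kg; Δv = 250×9.81×ln(3.761) = 2452.5×1.3247 ≈ 3249 m/s.
Stage 2: m₀ = 55,140 kg, m_f = 55,140 − 38,600 = 16,540 kg; Δv = 438×9.81×ln(3.334) = 4296.8×1.2041 ≈ 5174 m/s.
Stage 3: m₀ = 13,700 kg, m_f = 13,700 − 9,860 = 3,840 kg; Δv = 429×9.81×ln(3.568) = 4208.5×1.2719 ≈ 5353 m/s.
Total Δv = 3249 + 5174 + 5353 = 13776 m/s.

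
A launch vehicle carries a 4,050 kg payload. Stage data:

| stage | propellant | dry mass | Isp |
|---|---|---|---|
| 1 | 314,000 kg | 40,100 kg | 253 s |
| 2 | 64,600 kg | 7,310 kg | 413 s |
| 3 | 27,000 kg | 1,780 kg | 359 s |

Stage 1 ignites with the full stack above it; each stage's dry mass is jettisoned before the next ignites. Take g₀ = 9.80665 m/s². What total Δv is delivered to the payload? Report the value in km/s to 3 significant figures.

Δv ≈ 12.8 km/s

Ignition mass of stage 1 = 314,000+40,100 + 64,600+7,310 + 27,000+1,780 + 4,050 = 458,840 kg.
Stage 1: m₀ = 458,840 kg, m_f = 458,840 − 314,000 = 144,840 kg; Δv = 253×9.80665×ln(3.168) = 2481.1×1.1531 ≈ 2861 m/s.
Stage 2: m₀ = 104,740 kg, m_f = 104,740 − 64,600 = 40,140 kg; Δv = 413×9.80665×ln(2.609) = 4050.1×0.9591 ≈ 3885 m/s.
Stage 3: m₀ = 32,830 kg, m_f = 32,830 − 27,000 = 5,830 kg; Δv = 359×9.80665×ln(5.631) = 3520.6×1.7283 ≈ 6085 m/s.
Total Δv = 2861 + 3885 + 6085 = 12831 m/s.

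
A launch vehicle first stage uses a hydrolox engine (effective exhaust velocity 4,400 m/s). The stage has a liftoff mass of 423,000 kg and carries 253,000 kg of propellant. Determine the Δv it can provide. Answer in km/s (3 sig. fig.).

Δv ≈ 4.01 km/s

m_f = m₀ − m_prop = 423,000 − 253,000 = 170,000 kg.
Using Δv = v_e ln(m₀/m_f): Δv = v_e · ln(m₀/m_f) = 4400.0 × ln(2.488) = 4400.0 × 0.9116 ≈ 4010.9 m/s.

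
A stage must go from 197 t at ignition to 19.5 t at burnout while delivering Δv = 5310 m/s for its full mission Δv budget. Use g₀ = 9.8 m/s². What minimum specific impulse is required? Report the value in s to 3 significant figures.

Isp ≈ 234 s

ln(m₀/m_f) = ln(197000/19500) = ln(10.1) = 2.3128.
By the Tsiolkovsky rocket equation, v_e = Δv / ln(m₀/m_f) = 5310 / 2.3128 = 2295.9 m/s.
Isp = v_e / g₀ = 2295.9 / 9.8 = 234.3 s.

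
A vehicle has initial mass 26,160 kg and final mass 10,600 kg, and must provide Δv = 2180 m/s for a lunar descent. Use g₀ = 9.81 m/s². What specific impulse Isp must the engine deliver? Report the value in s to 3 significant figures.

ln(m₀/m_f) = ln(26160/10600) = ln(2.468) = 0.9034.
v_e = Δv / ln(m₀/m_f) = 2180 / 0.9034 = 2413.2 m/s.
Isp = v_e / g₀ = 2413.2 / 9.81 = 246.0 s.

Isp ≈ 246 s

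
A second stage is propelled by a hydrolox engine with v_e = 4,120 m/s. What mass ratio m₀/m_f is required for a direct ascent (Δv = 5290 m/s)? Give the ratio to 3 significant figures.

mass ratio ≈ 3.61

Rocket equation: m₀/m_f = exp(Δv / v_e) = exp(5290 / 4120.0) = exp(1.2840) = 3.6110.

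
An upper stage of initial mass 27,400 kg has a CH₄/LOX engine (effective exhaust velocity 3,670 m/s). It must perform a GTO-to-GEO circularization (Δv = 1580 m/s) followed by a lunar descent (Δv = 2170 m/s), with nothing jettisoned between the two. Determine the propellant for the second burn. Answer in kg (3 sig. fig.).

After the first burn: m = 27400 × exp(−1580/3670.0) = 27400 × 0.65017 = 17,814.7 kg.
After the second burn: m = 17,814.7 × exp(−2170/3670.0) = 17,814.7 × 0.55362 = 9,862.57 kg.
Second-burn propellant = 17,814.7 − 9,862.57 = 7,952.13 kg.

propellant for the second burn ≈ 7950 kg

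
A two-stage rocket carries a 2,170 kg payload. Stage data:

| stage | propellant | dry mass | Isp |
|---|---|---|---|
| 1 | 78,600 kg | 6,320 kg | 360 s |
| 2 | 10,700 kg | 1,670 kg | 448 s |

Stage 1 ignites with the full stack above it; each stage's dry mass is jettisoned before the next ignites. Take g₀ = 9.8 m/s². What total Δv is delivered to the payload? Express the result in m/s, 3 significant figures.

Ignition mass of stage 1 = 78,600+6,320 + 10,700+1,670 + 2,170 = 99,460 kg.
Stage 1: m₀ = 99,460 kg, m_f = 99,460 − 78,600 = 20,860 kg; Δv = 360×9.8×ln(4.768) = 3528.0×1.5619 ≈ 5510 m/s.
Stage 2: m₀ = 14,540 kg, m_f = 14,540 − 10,700 = 3,840 kg; Δv = 448×9.8×ln(3.786) = 4390.4×1.3314 ≈ 5846 m/s.
Total Δv = 5510 + 5846 = 11356 m/s.

Δv ≈ 11400 m/s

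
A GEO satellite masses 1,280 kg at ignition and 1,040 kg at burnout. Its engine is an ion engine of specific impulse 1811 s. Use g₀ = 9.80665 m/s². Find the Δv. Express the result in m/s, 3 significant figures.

v_e = Isp · g₀ = 1811 × 9.80665 = 17759.8 m/s.
By the Tsiolkovsky rocket equation, Δv = v_e · ln(m₀/m_f) = 17759.8 × ln(1.231) = 17759.8 × 0.2076 ≈ 3687.6 m/s.

Δv ≈ 3690 m/s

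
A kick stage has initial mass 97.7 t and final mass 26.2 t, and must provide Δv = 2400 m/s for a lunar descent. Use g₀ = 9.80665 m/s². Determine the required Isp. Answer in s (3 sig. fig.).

ln(m₀/m_f) = ln(97700/26200) = ln(3.729) = 1.3161.
Rocket equation: v_e = Δv / ln(m₀/m_f) = 2400 / 1.3161 = 1823.5 m/s.
Isp = v_e / g₀ = 1823.5 / 9.80665 = 185.9 s.

Isp ≈ 186 s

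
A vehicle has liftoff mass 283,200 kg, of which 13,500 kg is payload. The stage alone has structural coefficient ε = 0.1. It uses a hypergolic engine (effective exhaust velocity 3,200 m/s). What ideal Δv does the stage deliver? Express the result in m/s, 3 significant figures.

Δv ≈ 6230 m/s

Stage wet mass = m₀ − payload = 283,200 − 13,500 = 269,700 kg.
Stage dry mass = ε × stage wet mass = 0.1 × 269,700 = 26,970 kg.
Burnout mass m_f = stage dry + payload = 26,970 + 13,500 = 40,470 kg.
By the Tsiolkovsky rocket equation, Δv = v_e · ln(283,200/40,470) = 3200.0 × ln(6.998) = 3200.0 × 1.9456 ≈ 6226 m/s.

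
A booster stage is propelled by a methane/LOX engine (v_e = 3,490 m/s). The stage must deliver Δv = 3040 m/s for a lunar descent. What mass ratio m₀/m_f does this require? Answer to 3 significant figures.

m₀/m_f = exp(Δv / v_e) = exp(3040 / 3490.0) = exp(0.8711) = 2.3894.

mass ratio ≈ 2.39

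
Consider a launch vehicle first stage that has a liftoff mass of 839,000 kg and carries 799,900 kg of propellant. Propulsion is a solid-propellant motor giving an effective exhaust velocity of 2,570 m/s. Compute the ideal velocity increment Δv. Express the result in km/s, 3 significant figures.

m_f = m₀ − m_prop = 839,000 − 799,900 = 39,100 kg.
By the Tsiolkovsky rocket equation, Δv = v_e · ln(m₀/m_f) = 2570.0 × ln(21.46) = 2570.0 × 3.0661 ≈ 7879.8 m/s.

Δv ≈ 7.88 km/s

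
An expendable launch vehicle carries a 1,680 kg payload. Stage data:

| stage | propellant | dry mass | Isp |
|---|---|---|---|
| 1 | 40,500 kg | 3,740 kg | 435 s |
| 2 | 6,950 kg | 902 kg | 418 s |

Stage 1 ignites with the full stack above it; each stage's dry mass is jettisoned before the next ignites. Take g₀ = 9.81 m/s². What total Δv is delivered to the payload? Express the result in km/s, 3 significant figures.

Δv ≈ 11.3 km/s

Ignition mass of stage 1 = 40,500+3,740 + 6,950+902 + 1,680 = 53,772 kg.
Stage 1: m₀ = 53,772 kg, m_f = 53,772 − 40,500 = 13,272 kg; Δv = 435×9.81×ln(4.052) = 4267.4×1.3991 ≈ 5970 m/s.
Stage 2: m₀ = 9,532 kg, m_f = 9,532 − 6,950 = 2,582 kg; Δv = 418×9.81×ln(3.692) = 4100.6×1.3061 ≈ 5356 m/s.
Total Δv = 5970 + 5356 = 11326 m/s.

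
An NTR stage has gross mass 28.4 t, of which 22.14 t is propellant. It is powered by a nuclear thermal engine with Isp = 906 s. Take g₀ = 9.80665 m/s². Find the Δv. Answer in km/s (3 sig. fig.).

Δv ≈ 13.4 km/s

v_e = Isp · g₀ = 906 × 9.80665 = 8884.8 m/s.
m_f = m₀ − m_prop = 28.4 − 22.14 = 6.26 t.
Δv = v_e · ln(m₀/m_f) = 8884.8 × ln(4.537) = 8884.8 × 1.5122 ≈ 13435.7 m/s.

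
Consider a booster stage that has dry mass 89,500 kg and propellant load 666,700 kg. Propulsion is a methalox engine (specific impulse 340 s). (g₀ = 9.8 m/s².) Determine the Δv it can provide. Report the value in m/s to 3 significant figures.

Δv ≈ 7110 m/s

v_e = Isp · g₀ = 340 × 9.8 = 3332.0 m/s.
m₀ = m_dry + m_prop = 89,500 + 666,700 = 756,200 kg.
From the ideal rocket equation, Δv = v_e · ln(m₀/m_f) = 3332.0 × ln(8.449) = 3332.0 × 2.1341 ≈ 7110.7 m/s.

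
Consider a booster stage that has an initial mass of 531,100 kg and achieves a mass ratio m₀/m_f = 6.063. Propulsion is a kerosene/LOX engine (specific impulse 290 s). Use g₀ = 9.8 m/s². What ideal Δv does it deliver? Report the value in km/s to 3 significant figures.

Δv ≈ 5.12 km/s

v_e = Isp · g₀ = 290 × 9.8 = 2842.0 m/s.
Δv = v_e · ln(6.063) = 2842.0 × 1.8022 ≈ 5121.9 m/s.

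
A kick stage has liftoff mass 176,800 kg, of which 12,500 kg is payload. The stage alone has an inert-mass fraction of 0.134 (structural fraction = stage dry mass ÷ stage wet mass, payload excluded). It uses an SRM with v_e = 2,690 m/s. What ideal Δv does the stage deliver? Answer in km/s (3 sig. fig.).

Δv ≈ 4.39 km/s

Stage wet mass = m₀ − payload = 176,800 − 12,500 = 164,300 kg.
Stage dry mass = ε × stage wet mass = 0.134 × 164,300 = 22,016.2 kg.
Burnout mass m_f = stage dry + payload = 22,016.2 + 12,500 = 34,516.2 kg.
From the ideal rocket equation, Δv = v_e · ln(176,800/34,516.2) = 2690.0 × ln(5.122) = 2690.0 × 1.6336 ≈ 4394 m/s.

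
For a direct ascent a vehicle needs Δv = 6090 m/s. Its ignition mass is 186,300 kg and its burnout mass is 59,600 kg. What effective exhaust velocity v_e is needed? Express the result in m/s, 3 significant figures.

ln(m₀/m_f) = ln(186300/59600) = ln(3.126) = 1.1397.
Rocket equation: v_e = Δv / ln(m₀/m_f) = 6090 / 1.1397 = 5343.5 m/s.

v_e ≈ 5340 m/s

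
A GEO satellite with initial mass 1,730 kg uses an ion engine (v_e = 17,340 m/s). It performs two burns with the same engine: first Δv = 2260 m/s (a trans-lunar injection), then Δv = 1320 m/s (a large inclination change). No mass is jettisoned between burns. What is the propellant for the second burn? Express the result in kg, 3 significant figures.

After the first burn: m = 1730 × exp(−2260/17340.0) = 1730 × 0.87780 = 1,518.59 kg.
After the second burn: m = 1,518.59 × exp(−1320/17340.0) = 1,518.59 × 0.92670 = 1,407.28 kg.
Second-burn propellant = 1,518.59 − 1,407.28 = 111.31 kg.

propellant for the second burn ≈ 111 kg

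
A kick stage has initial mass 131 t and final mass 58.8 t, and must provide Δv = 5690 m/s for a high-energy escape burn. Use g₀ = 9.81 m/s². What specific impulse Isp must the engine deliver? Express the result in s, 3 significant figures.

ln(m₀/m_f) = ln(131000/58800) = ln(2.228) = 0.8011.
Rocket equation: v_e = Δv / ln(m₀/m_f) = 5690 / 0.8011 = 7103.1 m/s.
Isp = v_e / g₀ = 7103.1 / 9.81 = 724.1 s.

Isp ≈ 724 s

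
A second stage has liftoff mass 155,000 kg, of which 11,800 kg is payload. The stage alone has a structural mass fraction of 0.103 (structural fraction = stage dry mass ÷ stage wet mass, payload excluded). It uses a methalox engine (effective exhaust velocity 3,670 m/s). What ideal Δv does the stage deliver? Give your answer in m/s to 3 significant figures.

Stage wet mass = m₀ − payload = 155,000 − 11,800 = 143,200 kg.
Stage dry mass = ε × stage wet mass = 0.103 × 143,200 = 14,749.6 kg.
Burnout mass m_f = stage dry + payload = 14,749.6 + 11,800 = 26,549.6 kg.
By the Tsiolkovsky rocket equation, Δv = v_e · ln(155,000/26,549.6) = 3670.0 × ln(5.838) = 3670.0 × 1.7644 ≈ 6475 m/s.

Δv ≈ 6480 m/s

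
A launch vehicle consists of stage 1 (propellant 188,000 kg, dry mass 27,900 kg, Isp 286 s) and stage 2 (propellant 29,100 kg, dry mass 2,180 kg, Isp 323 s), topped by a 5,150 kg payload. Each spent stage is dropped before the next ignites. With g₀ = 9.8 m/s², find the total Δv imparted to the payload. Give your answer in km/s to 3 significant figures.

Δv ≈ 8.91 km/s

Ignition mass of stage 1 = 188,000+27,900 + 29,100+2,180 + 5,150 = 252,330 kg.
Stage 1: m₀ = 252,330 kg, m_f = 252,330 − 188,000 = 64,330 kg; Δv = 286×9.8×ln(3.922) = 2802.8×1.3667 ≈ 3831 m/s.
Stage 2: m₀ = 36,430 kg, m_f = 36,430 − 29,100 = 7,330 kg; Δv = 323×9.8×ln(4.97) = 3165.4×1.6034 ≈ 5075 m/s.
Total Δv = 3831 + 5075 = 8906 m/s.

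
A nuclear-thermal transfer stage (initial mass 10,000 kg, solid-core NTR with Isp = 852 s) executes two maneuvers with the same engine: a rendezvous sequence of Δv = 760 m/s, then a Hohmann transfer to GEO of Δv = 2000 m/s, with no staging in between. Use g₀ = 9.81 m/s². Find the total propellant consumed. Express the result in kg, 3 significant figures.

v_e = Isp · g₀ = 852 × 9.81 = 8358.1 m/s.
After the first burn: m = 10000 × exp(−760/8358.1) = 10000 × 0.91308 = 9,130.8 kg.
After the second burn: m = 9,130.8 × exp(−2000/8358.1) = 9,130.8 × 0.78719 = 7,187.67 kg.
Total propellant = m₀ − m_final = 10000 − 7,187.67 = 2,812.33 kg.

total propellant consumed ≈ 2810 kg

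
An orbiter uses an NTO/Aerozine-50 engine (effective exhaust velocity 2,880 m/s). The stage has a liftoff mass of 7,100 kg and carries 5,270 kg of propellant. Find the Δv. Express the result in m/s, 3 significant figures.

Δv ≈ 3900 m/s

m_f = m₀ − m_prop = 7,100 − 5,270 = 1,830 kg.
Rocket equation: Δv = v_e · ln(m₀/m_f) = 2880.0 × ln(3.88) = 2880.0 × 1.3558 ≈ 3904.6 m/s.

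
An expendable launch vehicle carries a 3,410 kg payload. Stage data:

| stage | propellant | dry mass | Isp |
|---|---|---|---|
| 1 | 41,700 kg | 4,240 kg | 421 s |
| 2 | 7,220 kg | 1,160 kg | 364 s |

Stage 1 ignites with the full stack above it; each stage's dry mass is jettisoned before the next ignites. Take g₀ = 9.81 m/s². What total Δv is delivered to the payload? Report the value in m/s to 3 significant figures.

Ignition mass of stage 1 = 41,700+4,240 + 7,220+1,160 + 3,410 = 57,730 kg.
Stage 1: m₀ = 57,730 kg, m_f = 57,730 − 41,700 = 16,030 kg; Δv = 421×9.81×ln(3.601) = 4130.0×1.2813 ≈ 5292 m/s.
Stage 2: m₀ = 11,790 kg, m_f = 11,790 − 7,220 = 4,570 kg; Δv = 364×9.81×ln(2.58) = 3570.8×0.9477 ≈ 3384 m/s.
Total Δv = 5292 + 3384 = 8676 m/s.

Δv ≈ 8680 m/s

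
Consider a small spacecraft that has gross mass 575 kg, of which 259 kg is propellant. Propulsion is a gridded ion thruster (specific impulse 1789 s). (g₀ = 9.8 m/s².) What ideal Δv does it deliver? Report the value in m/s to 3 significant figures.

Δv ≈ 10500 m/s

v_e = Isp · g₀ = 1789 × 9.8 = 17532.2 m/s.
m_f = m₀ − m_prop = 575 − 259 = 316 kg.
Δv = v_e · ln(m₀/m_f) = 17532.2 × ln(1.82) = 17532.2 × 0.5986 ≈ 10495.3 m/s.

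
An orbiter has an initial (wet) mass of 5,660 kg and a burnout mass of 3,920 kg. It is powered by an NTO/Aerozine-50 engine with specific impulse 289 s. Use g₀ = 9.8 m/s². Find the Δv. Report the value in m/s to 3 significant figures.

Δv ≈ 1040 m/s

v_e = Isp · g₀ = 289 × 9.8 = 2832.2 m/s.
From the ideal rocket equation, Δv = v_e · ln(m₀/m_f) = 2832.2 × ln(1.444) = 2832.2 × 0.3673 ≈ 1040.4 m/s.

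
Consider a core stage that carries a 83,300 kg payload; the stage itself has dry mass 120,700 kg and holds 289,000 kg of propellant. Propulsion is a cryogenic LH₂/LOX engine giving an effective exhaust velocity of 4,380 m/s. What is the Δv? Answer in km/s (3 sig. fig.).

m₀ = payload + dry + propellant = 83,300 + 120,700 + 289,000 = 493,000 kg.
m_f = payload + dry = 83,300 + 120,700 = 204,000 kg.
Rocket equation: Δv = v_e · ln(m₀/m_f) = 4380.0 × ln(2.417) = 4380.0 × 0.8824 ≈ 3864.9 m/s.

Δv ≈ 3.86 km/s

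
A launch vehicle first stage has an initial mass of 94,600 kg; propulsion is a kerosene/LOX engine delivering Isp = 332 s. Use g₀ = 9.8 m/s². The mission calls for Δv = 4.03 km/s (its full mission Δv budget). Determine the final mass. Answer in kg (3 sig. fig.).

v_e = Isp · g₀ = 332 × 9.8 = 3253.6 m/s.
Using Δv = v_e ln(m₀/m_f): m₀/m_f = exp(Δv / v_e) = exp(4030 / 3253.6) = exp(1.2386) = 3.4509.
m_f = m₀ / 3.4509 = 94,600 / 3.4509 = 27,413.1 kg.

final mass ≈ 27400 kg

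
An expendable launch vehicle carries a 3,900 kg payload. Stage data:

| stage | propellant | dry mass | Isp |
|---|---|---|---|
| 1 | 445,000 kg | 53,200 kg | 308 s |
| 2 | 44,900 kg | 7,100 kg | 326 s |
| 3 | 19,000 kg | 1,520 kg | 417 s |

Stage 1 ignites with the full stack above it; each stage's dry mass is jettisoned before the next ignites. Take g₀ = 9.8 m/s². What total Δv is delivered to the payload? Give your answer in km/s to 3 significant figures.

Ignition mass of stage 1 = 445,000+53,200 + 44,900+7,100 + 19,000+1,520 + 3,900 = 574,620 kg.
Stage 1: m₀ = 574,620 kg, m_f = 574,620 − 445,000 = 129,620 kg; Δv = 308×9.8×ln(4.433) = 3018.4×1.4891 ≈ 4495 m/s.
Stage 2: m₀ = 76,420 kg, m_f = 76,420 − 44,900 = 31,520 kg; Δv = 326×9.8×ln(2.424) = 3194.8×0.8856 ≈ 2829 m/s.
Stage 3: m₀ = 24,420 kg, m_f = 24,420 − 19,000 = 5,420 kg; Δv = 417×9.8×ln(4.506) = 4086.6×1.5053 ≈ 6152 m/s.
Total Δv = 4495 + 2829 + 6152 = 13476 m/s.

Δv ≈ 13.5 km/s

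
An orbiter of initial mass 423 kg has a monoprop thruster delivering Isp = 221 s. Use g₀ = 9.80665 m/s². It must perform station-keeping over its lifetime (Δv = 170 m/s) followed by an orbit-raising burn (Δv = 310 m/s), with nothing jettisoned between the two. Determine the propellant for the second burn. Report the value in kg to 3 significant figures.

propellant for the second burn ≈ 52.1 kg

v_e = Isp · g₀ = 221 × 9.80665 = 2167.3 m/s.
After the first burn: m = 423 × exp(−170/2167.3) = 423 × 0.92456 = 391.089 kg.
After the second burn: m = 391.089 × exp(−310/2167.3) = 391.089 × 0.86672 = 338.965 kg.
Second-burn propellant = 391.089 − 338.965 = 52.124 kg.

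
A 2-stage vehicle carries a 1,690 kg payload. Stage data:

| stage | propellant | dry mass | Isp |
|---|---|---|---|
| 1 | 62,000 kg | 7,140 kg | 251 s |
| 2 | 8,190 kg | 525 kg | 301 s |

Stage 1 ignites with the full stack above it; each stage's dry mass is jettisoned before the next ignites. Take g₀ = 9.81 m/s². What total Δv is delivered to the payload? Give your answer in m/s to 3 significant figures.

Δv ≈ 8290 m/s

Ignition mass of stage 1 = 62,000+7,140 + 8,190+525 + 1,690 = 79,545 kg.
Stage 1: m₀ = 79,545 kg, m_f = 79,545 − 62,000 = 17,545 kg; Δv = 251×9.81×ln(4.534) = 2462.3×1.5116 ≈ 3722 m/s.
Stage 2: m₀ = 10,405 kg, m_f = 10,405 − 8,190 = 2,215 kg; Δv = 301×9.81×ln(4.698) = 2952.8×1.5470 ≈ 4568 m/s.
Total Δv = 3722 + 4568 = 8290 m/s.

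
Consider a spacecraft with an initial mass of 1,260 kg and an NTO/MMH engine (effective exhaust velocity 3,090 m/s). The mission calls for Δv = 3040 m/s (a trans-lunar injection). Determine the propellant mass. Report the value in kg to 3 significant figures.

propellant mass ≈ 789 kg

From the ideal rocket equation, m₀/m_f = exp(Δv / v_e) = exp(3040 / 3090.0) = exp(0.9838) = 2.6747.
m_f = 1,260 / 2.6747 = 471.081 kg, so propellant = m₀ − m_f = 1,260 − 471.081 = 788.919 kg.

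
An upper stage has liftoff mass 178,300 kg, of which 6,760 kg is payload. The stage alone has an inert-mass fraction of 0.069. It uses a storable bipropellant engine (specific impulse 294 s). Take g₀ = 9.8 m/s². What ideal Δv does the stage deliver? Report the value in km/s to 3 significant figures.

Δv ≈ 6.51 km/s

Stage wet mass = m₀ − payload = 178,300 − 6,760 = 171,540 kg.
Stage dry mass = ε × stage wet mass = 0.069 × 171,540 = 11,836.3 kg.
Burnout mass m_f = stage dry + payload = 11,836.3 + 6,760 = 18,596.3 kg.
v_e = Isp · g₀ = 294 × 9.8 = 2881.2 m/s.
Δv = v_e · ln(178,300/18,596.3) = 2881.2 × ln(9.588) = 2881.2 × 2.2605 ≈ 6513 m/s.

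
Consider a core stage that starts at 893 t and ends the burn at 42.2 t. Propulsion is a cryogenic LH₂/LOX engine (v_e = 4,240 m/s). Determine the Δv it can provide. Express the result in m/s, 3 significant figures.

Δv ≈ 12900 m/s

Using Δv = v_e ln(m₀/m_f): Δv = v_e · ln(m₀/m_f) = 4240.0 × ln(21.16) = 4240.0 × 3.0522 ≈ 12941.2 m/s.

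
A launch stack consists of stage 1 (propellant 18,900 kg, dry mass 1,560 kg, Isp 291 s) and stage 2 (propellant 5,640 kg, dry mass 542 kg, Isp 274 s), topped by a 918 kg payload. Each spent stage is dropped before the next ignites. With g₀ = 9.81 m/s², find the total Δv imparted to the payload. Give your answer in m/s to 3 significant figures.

Δv ≈ 7560 m/s

Ignition mass of stage 1 = 18,900+1,560 + 5,640+542 + 918 = 27,560 kg.
Stage 1: m₀ = 27,560 kg, m_f = 27,560 − 18,900 = 8,660 kg; Δv = 291×9.81×ln(3.182) = 2854.7×1.1577 ≈ 3305 m/s.
Stage 2: m₀ = 7,100 kg, m_f = 7,100 − 5,640 = 1,460 kg; Δv = 274×9.81×ln(4.863) = 2687.9×1.5817 ≈ 4251 m/s.
Total Δv = 3305 + 4251 = 7556 m/s.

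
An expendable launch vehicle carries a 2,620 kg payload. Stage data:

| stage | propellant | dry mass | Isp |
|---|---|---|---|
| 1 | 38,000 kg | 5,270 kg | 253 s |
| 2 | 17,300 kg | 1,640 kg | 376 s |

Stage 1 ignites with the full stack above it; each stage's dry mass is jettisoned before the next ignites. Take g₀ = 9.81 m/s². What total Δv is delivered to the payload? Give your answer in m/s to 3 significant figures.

Δv ≈ 8170 m/s

Ignition mass of stage 1 = 38,000+5,270 + 17,300+1,640 + 2,620 = 64,830 kg.
Stage 1: m₀ = 64,830 kg, m_f = 64,830 − 38,000 = 26,830 kg; Δv = 253×9.81×ln(2.416) = 2481.9×0.8822 ≈ 2190 m/s.
Stage 2: m₀ = 21,560 kg, m_f = 21,560 − 17,300 = 4,260 kg; Δv = 376×9.81×ln(5.061) = 3688.6×1.6216 ≈ 5981 m/s.
Total Δv = 2190 + 5981 = 8171 m/s.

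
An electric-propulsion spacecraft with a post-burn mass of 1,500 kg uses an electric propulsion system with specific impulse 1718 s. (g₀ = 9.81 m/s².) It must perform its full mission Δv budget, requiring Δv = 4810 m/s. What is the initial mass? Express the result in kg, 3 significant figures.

v_e = Isp · g₀ = 1718 × 9.81 = 16853.6 m/s.
m₀/m_f = exp(Δv / v_e) = exp(4810 / 16853.6) = exp(0.2854) = 1.3303.
m₀ = m_f × 1.3303 = 1,500 × 1.3303 = 1,995.45 kg.

initial mass ≈ 2000 kg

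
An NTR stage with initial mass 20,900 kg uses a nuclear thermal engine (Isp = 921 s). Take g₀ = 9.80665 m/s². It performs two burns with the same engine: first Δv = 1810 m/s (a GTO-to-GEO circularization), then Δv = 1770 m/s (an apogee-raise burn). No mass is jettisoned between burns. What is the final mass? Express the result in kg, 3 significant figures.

final mass ≈ 14100 kg

v_e = Isp · g₀ = 921 × 9.80665 = 9031.9 m/s.
After the first burn: m = 20900 × exp(−1810/9031.9) = 20900 × 0.81840 = 17,104.6 kg.
After the second burn: m = 17,104.6 × exp(−1770/9031.9) = 17,104.6 × 0.82204 = 14,060.7 kg.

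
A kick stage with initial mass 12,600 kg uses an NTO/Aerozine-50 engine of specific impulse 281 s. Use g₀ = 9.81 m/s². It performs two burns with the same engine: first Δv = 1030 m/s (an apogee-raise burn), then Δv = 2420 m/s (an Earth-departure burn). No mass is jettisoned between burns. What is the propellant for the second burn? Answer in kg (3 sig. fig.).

propellant for the second burn ≈ 5070 kg

v_e = Isp · g₀ = 281 × 9.81 = 2756.6 m/s.
After the first burn: m = 12600 × exp(−1030/2756.6) = 12600 × 0.68822 = 8,671.57 kg.
After the second burn: m = 8,671.57 × exp(−2420/2756.6) = 8,671.57 × 0.41566 = 3,604.42 kg.
Second-burn propellant = 8,671.57 − 3,604.42 = 5,067.15 kg.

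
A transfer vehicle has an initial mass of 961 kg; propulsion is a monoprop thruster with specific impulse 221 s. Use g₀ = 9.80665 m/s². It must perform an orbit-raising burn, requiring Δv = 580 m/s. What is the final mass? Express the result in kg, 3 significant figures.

final mass ≈ 735 kg

v_e = Isp · g₀ = 221 × 9.80665 = 2167.3 m/s.
Using Δv = v_e ln(m₀/m_f): m₀/m_f = exp(Δv / v_e) = exp(580 / 2167.3) = exp(0.2676) = 1.3068.
m_f = m₀ / 1.3068 = 961 / 1.3068 = 735.384 kg.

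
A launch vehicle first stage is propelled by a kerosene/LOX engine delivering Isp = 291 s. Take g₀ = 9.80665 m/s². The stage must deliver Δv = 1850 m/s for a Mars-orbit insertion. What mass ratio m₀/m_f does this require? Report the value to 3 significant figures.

mass ratio ≈ 1.91

v_e = Isp · g₀ = 291 × 9.80665 = 2853.7 m/s.
Using Δv = v_e ln(m₀/m_f): m₀/m_f = exp(Δv / v_e) = exp(1850 / 2853.7) = exp(0.6483) = 1.9122.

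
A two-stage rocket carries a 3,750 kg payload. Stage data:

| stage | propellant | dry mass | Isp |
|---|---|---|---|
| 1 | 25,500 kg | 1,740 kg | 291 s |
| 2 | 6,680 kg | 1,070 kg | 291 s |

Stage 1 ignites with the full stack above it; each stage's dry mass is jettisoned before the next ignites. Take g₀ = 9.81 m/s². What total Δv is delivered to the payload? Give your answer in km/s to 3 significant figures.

Δv ≈ 5.55 km/s

Ignition mass of stage 1 = 25,500+1,740 + 6,680+1,070 + 3,750 = 38,740 kg.
Stage 1: m₀ = 38,740 kg, m_f = 38,740 − 25,500 = 13,240 kg; Δv = 291×9.81×ln(2.926) = 2854.7×1.0736 ≈ 3065 m/s.
Stage 2: m₀ = 11,500 kg, m_f = 11,500 − 6,680 = 4,820 kg; Δv = 291×9.81×ln(2.386) = 2854.7×0.8696 ≈ 2482 m/s.
Total Δv = 3065 + 2482 = 5547 m/s.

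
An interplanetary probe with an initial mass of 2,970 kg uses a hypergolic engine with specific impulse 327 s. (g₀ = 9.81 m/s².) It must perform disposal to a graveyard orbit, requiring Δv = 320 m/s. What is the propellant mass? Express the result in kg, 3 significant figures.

propellant mass ≈ 282 kg

v_e = Isp · g₀ = 327 × 9.81 = 3207.9 m/s.
By the Tsiolkovsky rocket equation, m₀/m_f = exp(Δv / v_e) = exp(320 / 3207.9) = exp(0.0998) = 1.1049.
m_f = 2,970 / 1.1049 = 2,688.03 kg, so propellant = m₀ − m_f = 2,970 − 2,688.03 = 281.97 kg.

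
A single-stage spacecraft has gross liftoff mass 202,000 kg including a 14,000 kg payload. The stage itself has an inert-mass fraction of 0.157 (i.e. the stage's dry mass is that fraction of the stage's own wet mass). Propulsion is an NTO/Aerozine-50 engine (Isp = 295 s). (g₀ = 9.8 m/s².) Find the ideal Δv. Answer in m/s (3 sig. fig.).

Stage wet mass = m₀ − payload = 202,000 − 14,000 = 188,000 kg.
Stage dry mass = ε × stage wet mass = 0.157 × 188,000 = 29,516 kg.
Burnout mass m_f = stage dry + payload = 29,516 + 14,000 = 43,516 kg.
v_e = Isp · g₀ = 295 × 9.8 = 2891.0 m/s.
Using Δv = v_e ln(m₀/m_f): Δv = v_e · ln(202,000/43,516) = 2891.0 × ln(4.642) = 2891.0 × 1.5351 ≈ 4438 m/s.

Δv ≈ 4440 m/s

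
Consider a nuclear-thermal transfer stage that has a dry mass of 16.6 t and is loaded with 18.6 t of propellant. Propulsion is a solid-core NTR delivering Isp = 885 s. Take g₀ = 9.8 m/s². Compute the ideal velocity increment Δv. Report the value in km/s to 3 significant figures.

v_e = Isp · g₀ = 885 × 9.8 = 8673.0 m/s.
m₀ = m_dry + m_prop = 16.6 + 18.6 = 35.2 t.
From the ideal rocket equation, Δv = v_e · ln(m₀/m_f) = 8673.0 × ln(2.12) = 8673.0 × 0.7516 ≈ 6519.0 m/s.

Δv ≈ 6.52 km/s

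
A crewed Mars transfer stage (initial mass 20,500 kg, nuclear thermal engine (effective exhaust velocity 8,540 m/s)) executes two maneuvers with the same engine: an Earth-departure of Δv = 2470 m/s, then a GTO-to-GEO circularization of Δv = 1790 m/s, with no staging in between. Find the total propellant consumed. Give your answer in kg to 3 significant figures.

total propellant consumed ≈ 8050 kg

After the first burn: m = 20500 × exp(−2470/8540.0) = 20500 × 0.74884 = 15,351.2 kg.
After the second burn: m = 15,351.2 × exp(−1790/8540.0) = 15,351.2 × 0.81091 = 12,448.4 kg.
Total propellant = m₀ − m_final = 20500 − 12,448.4 = 8,051.6 kg.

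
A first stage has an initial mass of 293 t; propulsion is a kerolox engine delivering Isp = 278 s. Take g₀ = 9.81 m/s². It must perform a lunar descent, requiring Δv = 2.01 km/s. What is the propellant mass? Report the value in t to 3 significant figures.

v_e = Isp · g₀ = 278 × 9.81 = 2727.2 m/s.
m₀/m_f = exp(Δv / v_e) = exp(2010 / 2727.2) = exp(0.7370) = 2.0897.
m_f = 293 / 2.0897 = 140.212 t, so propellant = m₀ − m_f = 293 − 140.212 = 152.788 t.

propellant mass ≈ 153 t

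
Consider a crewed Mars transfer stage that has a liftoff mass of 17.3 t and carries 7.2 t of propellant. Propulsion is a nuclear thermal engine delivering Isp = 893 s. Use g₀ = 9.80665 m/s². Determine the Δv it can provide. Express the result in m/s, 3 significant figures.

Δv ≈ 4710 m/s

v_e = Isp · g₀ = 893 × 9.80665 = 8757.3 m/s.
m_f = m₀ − m_prop = 17.3 − 7.2 = 10.1 t.
Rocket equation: Δv = v_e · ln(m₀/m_f) = 8757.3 × ln(1.713) = 8757.3 × 0.5382 ≈ 4712.9 m/s.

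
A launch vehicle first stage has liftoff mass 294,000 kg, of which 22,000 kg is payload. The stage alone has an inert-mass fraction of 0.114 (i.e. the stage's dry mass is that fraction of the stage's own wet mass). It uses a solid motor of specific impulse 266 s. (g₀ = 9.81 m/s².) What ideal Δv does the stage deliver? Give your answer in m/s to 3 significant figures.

Δv ≈ 4470 m/s

Stage wet mass = m₀ − payload = 294,000 − 22,000 = 272,000 kg.
Stage dry mass = ε × stage wet mass = 0.114 × 272,000 = 31,008 kg.
Burnout mass m_f = stage dry + payload = 31,008 + 22,000 = 53,008 kg.
v_e = Isp · g₀ = 266 × 9.81 = 2609.5 m/s.
Δv = v_e · ln(294,000/53,008) = 2609.5 × ln(5.546) = 2609.5 × 1.7131 ≈ 4470 m/s.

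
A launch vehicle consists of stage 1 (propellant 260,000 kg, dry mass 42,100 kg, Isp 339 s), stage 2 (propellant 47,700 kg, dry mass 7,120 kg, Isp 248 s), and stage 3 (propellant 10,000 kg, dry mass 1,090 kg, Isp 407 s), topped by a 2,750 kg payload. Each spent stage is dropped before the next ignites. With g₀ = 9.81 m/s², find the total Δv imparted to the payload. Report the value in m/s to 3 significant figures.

Ignition mass of stage 1 = 260,000+42,100 + 47,700+7,120 + 10,000+1,090 + 2,750 = 370,760 kg.
Stage 1: m₀ = 370,760 kg, m_f = 370,760 − 260,000 = 110,760 kg; Δv = 339×9.81×ln(3.347) = 3325.6×1.2082 ≈ 4018 m/s.
Stage 2: m₀ = 68,660 kg, m_f = 68,660 − 47,700 = 20,960 kg; Δv = 248×9.81×ln(3.276) = 2432.9×1.1866 ≈ 2887 m/s.
Stage 3: m₀ = 13,840 kg, m_f = 13,840 − 10,000 = 3,840 kg; Δv = 407×9.81×ln(3.604) = 3992.7×1.2821 ≈ 5119 m/s.
Total Δv = 4018 + 2887 + 5119 = 12024 m/s.

Δv ≈ 12000 m/s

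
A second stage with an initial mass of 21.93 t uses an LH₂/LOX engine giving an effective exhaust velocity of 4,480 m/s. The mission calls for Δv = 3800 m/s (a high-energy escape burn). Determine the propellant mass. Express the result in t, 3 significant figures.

Rocket equation: m₀/m_f = exp(Δv / v_e) = exp(3800 / 4480.0) = exp(0.8482) = 2.3355.
m_f = 21.93 / 2.3355 = 9.38985 t, so propellant = m₀ − m_f = 21.93 − 9.38985 = 12.54015 t.

propellant mass ≈ 12.5 t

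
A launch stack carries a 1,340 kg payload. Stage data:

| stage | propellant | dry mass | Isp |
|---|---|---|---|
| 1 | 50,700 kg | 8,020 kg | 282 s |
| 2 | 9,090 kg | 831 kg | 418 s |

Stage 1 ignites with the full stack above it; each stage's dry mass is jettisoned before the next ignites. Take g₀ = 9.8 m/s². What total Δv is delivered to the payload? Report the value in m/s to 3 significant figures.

Δv ≈ 10300 m/s

Ignition mass of stage 1 = 50,700+8,020 + 9,090+831 + 1,340 = 69,981 kg.
Stage 1: m₀ = 69,981 kg, m_f = 69,981 − 50,700 = 19,281 kg; Δv = 282×9.8×ln(3.63) = 2763.6×1.2891 ≈ 3563 m/s.
Stage 2: m₀ = 11,261 kg, m_f = 11,261 − 9,090 = 2,171 kg; Δv = 418×9.8×ln(5.187) = 4096.4×1.6462 ≈ 6743 m/s.
Total Δv = 3563 + 6743 = 10306 m/s.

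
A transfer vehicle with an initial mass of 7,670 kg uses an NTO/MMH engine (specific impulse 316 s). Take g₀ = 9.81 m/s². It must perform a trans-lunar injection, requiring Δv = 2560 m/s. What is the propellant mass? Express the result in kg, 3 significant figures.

propellant mass ≈ 4310 kg

v_e = Isp · g₀ = 316 × 9.81 = 3100.0 m/s.
m₀/m_f = exp(Δv / v_e) = exp(2560 / 3100.0) = exp(0.8258) = 2.2837.
m_f = 7,670 / 2.2837 = 3,358.58 kg, so propellant = m₀ − m_f = 7,670 − 3,358.58 = 4,311.42 kg.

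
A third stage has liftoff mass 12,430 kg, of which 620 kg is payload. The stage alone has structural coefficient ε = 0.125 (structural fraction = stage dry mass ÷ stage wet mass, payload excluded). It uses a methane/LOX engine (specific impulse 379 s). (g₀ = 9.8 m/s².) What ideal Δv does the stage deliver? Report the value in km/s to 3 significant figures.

Stage wet mass = m₀ − payload = 12,430 − 620 = 11,810 kg.
Stage dry mass = ε × stage wet mass = 0.125 × 11,810 = 1,476.25 kg.
Burnout mass m_f = stage dry + payload = 1,476.25 + 620 = 2,096.25 kg.
v_e = Isp · g₀ = 379 × 9.8 = 3714.2 m/s.
Δv = v_e · ln(12,430/2,096.25) = 3714.2 × ln(5.93) = 3714.2 × 1.7800 ≈ 6611 m/s.

Δv ≈ 6.61 km/s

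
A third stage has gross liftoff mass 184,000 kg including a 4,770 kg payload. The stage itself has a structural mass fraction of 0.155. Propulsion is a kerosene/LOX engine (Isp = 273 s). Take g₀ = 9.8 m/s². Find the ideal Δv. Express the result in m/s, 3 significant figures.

Δv ≈ 4630 m/s

Stage wet mass = m₀ − payload = 184,000 − 4,770 = 179,230 kg.
Stage dry mass = ε × stage wet mass = 0.155 × 179,230 = 27,780.7 kg.
Burnout mass m_f = stage dry + payload = 27,780.7 + 4,770 = 32,550.7 kg.
v_e = Isp · g₀ = 273 × 9.8 = 2675.4 m/s.
Δv = v_e · ln(184,000/32,550.7) = 2675.4 × ln(5.653) = 2675.4 × 1.7321 ≈ 4634 m/s.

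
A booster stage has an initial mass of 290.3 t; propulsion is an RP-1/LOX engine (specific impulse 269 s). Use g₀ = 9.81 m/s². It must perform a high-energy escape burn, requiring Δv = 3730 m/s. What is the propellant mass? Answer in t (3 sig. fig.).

v_e = Isp · g₀ = 269 × 9.81 = 2638.9 m/s.
Rocket equation: m₀/m_f = exp(Δv / v_e) = exp(3730 / 2638.9) = exp(1.4135) = 4.1102.
m_f = 290.3 / 4.1102 = 70.6292 t, so propellant = m₀ − m_f = 290.3 − 70.6292 = 219.6708 t.

propellant mass ≈ 220 t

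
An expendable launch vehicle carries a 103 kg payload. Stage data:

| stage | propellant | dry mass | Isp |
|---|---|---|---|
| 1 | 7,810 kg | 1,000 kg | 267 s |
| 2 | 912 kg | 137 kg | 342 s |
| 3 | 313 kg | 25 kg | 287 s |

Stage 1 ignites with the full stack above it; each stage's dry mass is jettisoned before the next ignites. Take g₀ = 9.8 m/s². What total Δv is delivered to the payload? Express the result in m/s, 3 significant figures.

Ignition mass of stage 1 = 7,810+1,000 + 912+137 + 313+25 + 103 = 10,300 kg.
Stage 1: m₀ = 10,300 kg, m_f = 10,300 − 7,810 = 2,490 kg; Δv = 267×9.8×ln(4.137) = 2616.6×1.4199 ≈ 3715 m/s.
Stage 2: m₀ = 1,490 kg, m_f = 1,490 − 912 = 578 kg; Δv = 342×9.8×ln(2.578) = 3351.6×0.9470 ≈ 3174 m/s.
Stage 3: m₀ = 441 kg, m_f = 441 − 313 = 128 kg; Δv = 287×9.8×ln(3.445) = 2812.6×1.2370 ≈ 3479 m/s.
Total Δv = 3715 + 3174 + 3479 = 10368 m/s.

Δv ≈ 10400 m/s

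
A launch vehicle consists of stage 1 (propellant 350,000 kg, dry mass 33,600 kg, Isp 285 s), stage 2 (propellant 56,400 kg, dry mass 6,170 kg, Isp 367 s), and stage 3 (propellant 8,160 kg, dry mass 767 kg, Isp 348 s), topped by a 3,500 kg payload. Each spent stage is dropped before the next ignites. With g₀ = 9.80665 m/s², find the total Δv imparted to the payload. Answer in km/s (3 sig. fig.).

Ignition mass of stage 1 = 350,000+33,600 + 56,400+6,170 + 8,160+767 + 3,500 = 458,597 kg.
Stage 1: m₀ = 458,597 kg, m_f = 458,597 − 350,000 = 108,597 kg; Δv = 285×9.80665×ln(4.223) = 2794.9×1.4405 ≈ 4026 m/s.
Stage 2: m₀ = 74,997 kg, m_f = 74,997 − 56,400 = 18,597 kg; Δv = 367×9.80665×ln(4.033) = 3599.0×1.3944 ≈ 5019 m/s.
Stage 3: m₀ = 12,427 kg, m_f = 12,427 − 8,160 = 4,267 kg; Δv = 348×9.80665×ln(2.912) = 3412.7×1.0690 ≈ 3648 m/s.
Total Δv = 4026 + 5019 + 3648 = 12693 m/s.

Δv ≈ 12.7 km/s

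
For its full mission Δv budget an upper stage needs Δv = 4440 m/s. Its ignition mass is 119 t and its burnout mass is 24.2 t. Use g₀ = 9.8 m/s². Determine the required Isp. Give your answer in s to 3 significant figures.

ln(m₀/m_f) = ln(119000/24200) = ln(4.917) = 1.5928.
From the ideal rocket equation, v_e = Δv / ln(m₀/m_f) = 4440 / 1.5928 = 2787.6 m/s.
Isp = v_e / g₀ = 2787.6 / 9.8 = 284.4 s.

Isp ≈ 284 s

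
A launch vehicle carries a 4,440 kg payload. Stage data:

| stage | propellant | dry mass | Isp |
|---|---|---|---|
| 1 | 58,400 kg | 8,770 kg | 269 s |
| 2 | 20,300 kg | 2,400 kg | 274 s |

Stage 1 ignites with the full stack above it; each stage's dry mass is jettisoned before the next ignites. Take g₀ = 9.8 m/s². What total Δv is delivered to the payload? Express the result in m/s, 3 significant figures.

Ignition mass of stage 1 = 58,400+8,770 + 20,300+2,400 + 4,440 = 94,310 kg.
Stage 1: m₀ = 94,310 kg, m_f = 94,310 − 58,400 = 35,910 kg; Δv = 269×9.8×ln(2.626) = 2636.2×0.9656 ≈ 2545 m/s.
Stage 2: m₀ = 27,140 kg, m_f = 27,140 − 20,300 = 6,840 kg; Δv = 274×9.8×ln(3.968) = 2685.2×1.3782 ≈ 3701 m/s.
Total Δv = 2545 + 3701 = 6246 m/s.

Δv ≈ 6250 m/s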